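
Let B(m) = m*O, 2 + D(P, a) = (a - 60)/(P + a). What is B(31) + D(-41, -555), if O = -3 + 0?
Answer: -56005/596 ≈ -93.968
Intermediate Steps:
O = -3
D(P, a) = -2 + (-60 + a)/(P + a) (D(P, a) = -2 + (a - 60)/(P + a) = -2 + (-60 + a)/(P + a))
B(m) = -3*m (B(m) = m*(-3) = -3*m)
B(31) + D(-41, -555) = -3*31 + (-60 - 1*(-555) - 2*(-41))/(-41 - 555) = -93 + (-60 + 555 + 82)/(-596) = -93 - 1/596*577 = -93 - 577/596 = -56005/596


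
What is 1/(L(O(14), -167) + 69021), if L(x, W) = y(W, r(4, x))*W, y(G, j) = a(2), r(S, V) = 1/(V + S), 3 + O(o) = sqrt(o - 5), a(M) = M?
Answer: 1/68687 ≈ 1.4559e-5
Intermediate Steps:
O(o) = -3 + sqrt(-5 + o) (O(o) = -3 + sqrt(o - 5) = -3 + sqrt(-5 + o))
r(S, V) = 1/(S + V)
y(G, j) = 2
L(x, W) = 2*W
1/(L(O(14), -167) + 69021) = 1/(2*(-167) + 69021) = 1/(-334 + 69021) = 1/68687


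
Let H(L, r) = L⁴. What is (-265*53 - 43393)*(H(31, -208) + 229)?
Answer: -53058352500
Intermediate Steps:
(-265*53 - 43393)*(H(31, -208) + 229) = (-265*53 - 43393)*(31⁴ + 229) = (-14045 - 43393)*(923521 + 229) = -57438*923750 = -53058352500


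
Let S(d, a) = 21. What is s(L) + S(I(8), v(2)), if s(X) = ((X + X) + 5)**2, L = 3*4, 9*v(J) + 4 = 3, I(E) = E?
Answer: 862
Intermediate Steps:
v(J) = -1/9 (v(J) = -4/9 + (1/9)*3 = -4/9 + 1/3 = -1/9)
L = 12
s(X) = (5 + 2*X)**2 (s(X) = (2*X + 5)**2 = (5 + 2*X)**2)
s(L) + S(I(8), v(2)) = (5 + 2*12)**2 + 21 = (5 + 24)**2 + 21 = 29**2 + 21 = 841 + 21 = 862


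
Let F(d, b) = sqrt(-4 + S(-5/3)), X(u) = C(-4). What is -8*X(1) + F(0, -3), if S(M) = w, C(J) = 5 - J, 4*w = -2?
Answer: -72 + 3*I*sqrt(2)/2 ≈ -72.0 + 2.1213*I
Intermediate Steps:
w = -1/2 (w = (1/4)*(-2) = -1/2 ≈ -0.50000)
X(u) = 9 (X(u) = 5 - 1*(-4) = 5 + 4 = 9)
S(M) = -1/2
F(d, b) = 3*I*sqrt(2)/2 (F(d, b) = sqrt(-4 - 1/2) = sqrt(-9/2) = 3*I*sqrt(2)/2)
-8*X(1) + F(0, -3) = -8*9 + 3*I*sqrt(2)/2 = -72 + 3*I*sqrt(2)/2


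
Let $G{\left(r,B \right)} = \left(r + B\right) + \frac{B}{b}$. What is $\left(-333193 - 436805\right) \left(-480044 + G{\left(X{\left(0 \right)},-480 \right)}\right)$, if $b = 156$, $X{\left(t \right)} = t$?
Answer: $\frac{4810063546296}{13} \approx 3.7 \cdot 10^{11}$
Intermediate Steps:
$G{\left(r,B \right)} = r + \frac{157 B}{156}$ ($G{\left(r,B \right)} = \left(r + B\right) + \frac{B}{156} = \left(B + r\right) + B \frac{1}{156} = \left(B + r\right) + \frac{B}{156} = r + \frac{157 B}{156}$)
$\left(-333193 - 436805\right) \left(-480044 + G{\left(X{\left(0 \right)},-480 \right)}\right) = \left(-333193 - 436805\right) \left(-480044 + \left(0 + \frac{157}{156} \left(-480\right)\right)\right) = - 769998 \left(-480044 + \left(0 - \frac{6280}{13}\right)\right) = - 769998 \left(-480044 - \frac{6280}{13}\right) = \left(-769998\right) \left(- \frac{6246852}{13}\right) = \frac{4810063546296}{13}$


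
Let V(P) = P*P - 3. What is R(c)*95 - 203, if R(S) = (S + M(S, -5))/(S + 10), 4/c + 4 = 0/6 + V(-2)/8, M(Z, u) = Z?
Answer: -31257/139 ≈ -224.87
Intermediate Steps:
V(P) = -3 + P² (V(P) = P² - 3 = -3 + P²)
c = -32/31 (c = 4/(-4 + (0/6 + (-3 + (-2)²)/8)) = 4/(-4 + (0*(⅙) + (-3 + 4)*(⅛))) = 4/(-4 + (0 + 1*(⅛))) = 4/(-4 + (0 + ⅛)) = 4/(-4 + ⅛) = 4/(-31/8) = 4*(-8/31) = -32/31 ≈ -1.0323)
R(S) = 2*S/(10 + S) (R(S) = (S + S)/(S + 10) = (2*S)/(10 + S) = 2*S/(10 + S))
R(c)*95 - 203 = (2*(-32/31)/(10 - 32/31))*95 - 203 = (2*(-32/31)/(278/31))*95 - 203 = (2*(-32/31)*(31/278))*95 - 203 = -32/139*95 - 203 = -3040/139 - 203 = -31257/139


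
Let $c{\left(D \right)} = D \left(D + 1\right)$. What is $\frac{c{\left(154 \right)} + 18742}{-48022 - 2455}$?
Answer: $- \frac{42612}{50477} \approx -0.84419$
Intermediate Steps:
$c{\left(D \right)} = D \left(1 + D\right)$
$\frac{c{\left(154 \right)} + 18742}{-48022 - 2455} = \frac{154 \left(1 + 154\right) + 18742}{-48022 - 2455} = \frac{154 \cdot 155 + 18742}{-50477} = \left(23870 + 18742\right) \left(- \frac{1}{50477}\right) = 42612 \left(- \frac{1}{50477}\right) = - \frac{42612}{50477}$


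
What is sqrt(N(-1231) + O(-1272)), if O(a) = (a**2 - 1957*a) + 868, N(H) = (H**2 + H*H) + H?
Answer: sqrt(7137647) ≈ 2671.6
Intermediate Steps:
N(H) = H + 2*H**2 (N(H) = (H**2 + H**2) + H = 2*H**2 + H = H + 2*H**2)
O(a) = 868 + a**2 - 1957*a
sqrt(N(-1231) + O(-1272)) = sqrt(-1231*(1 + 2*(-1231)) + (868 + (-1272)**2 - 1957*(-1272))) = sqrt(-1231*(1 - 2462) + (868 + 1617984 + 2489304)) = sqrt(-1231*(-2461) + 4108156) = sqrt(3029491 + 4108156) = sqrt(7137647)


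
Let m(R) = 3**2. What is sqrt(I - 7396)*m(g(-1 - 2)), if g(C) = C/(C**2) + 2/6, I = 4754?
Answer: 9*I*sqrt(2642) ≈ 462.6*I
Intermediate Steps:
g(C) = 1/3 + 1/C (g(C) = C/C**2 + 2*(1/6) = 1/C + 1/3 = 1/3 + 1/C)
m(R) = 9
sqrt(I - 7396)*m(g(-1 - 2)) = sqrt(4754 - 7396)*9 = sqrt(-2642)*9 = (I*sqrt(2642))*9 = 9*I*sqrt(2642)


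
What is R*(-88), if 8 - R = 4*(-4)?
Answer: -2112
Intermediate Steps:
R = 24 (R = 8 - 4*(-4) = 8 - 1*(-16) = 8 + 16 = 24)
R*(-88) = 24*(-88) = -2112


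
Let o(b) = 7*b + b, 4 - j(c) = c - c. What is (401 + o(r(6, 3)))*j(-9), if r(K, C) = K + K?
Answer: 1988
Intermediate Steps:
r(K, C) = 2*K
j(c) = 4 (j(c) = 4 - (c - c) = 4 - 1*0 = 4 + 0 = 4)
o(b) = 8*b
(401 + o(r(6, 3)))*j(-9) = (401 + 8*(2*6))*4 = (401 + 8*12)*4 = (401 + 96)*4 = 497*4 = 1988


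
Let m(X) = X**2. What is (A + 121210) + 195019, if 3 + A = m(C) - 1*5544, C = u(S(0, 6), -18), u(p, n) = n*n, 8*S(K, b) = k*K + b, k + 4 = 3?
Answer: 415658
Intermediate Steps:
k = -1 (k = -4 + 3 = -1)
S(K, b) = -K/8 + b/8 (S(K, b) = (-K + b)/8 = (b - K)/8 = -K/8 + b/8)
u(p, n) = n**2
C = 324 (C = (-18)**2 = 324)
A = 99429 (A = -3 + (324**2 - 1*5544) = -3 + (104976 - 5544) = -3 + 99432 = 99429)
(A + 121210) + 195019 = (99429 + 121210) + 195019 = 220639 + 195019 = 415658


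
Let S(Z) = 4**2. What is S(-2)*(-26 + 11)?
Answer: -240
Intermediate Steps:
S(Z) = 16
S(-2)*(-26 + 11) = 16*(-26 + 11) = 16*(-15) = -240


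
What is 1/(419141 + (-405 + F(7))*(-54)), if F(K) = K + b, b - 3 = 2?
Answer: 1/440363 ≈ 2.2709e-6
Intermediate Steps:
b = 5 (b = 3 + 2 = 5)
F(K) = 5 + K (F(K) = K + 5 = 5 + K)
1/(419141 + (-405 + F(7))*(-54)) = 1/(419141 + (-405 + (5 + 7))*(-54)) = 1/(419141 + (-405 + 12)*(-54)) = 1/(419141 - 393*(-54)) = 1/(419141 + 21222) = 1/440363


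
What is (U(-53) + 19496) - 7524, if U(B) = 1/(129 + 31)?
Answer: 1915521/160 ≈ 11972.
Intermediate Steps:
U(B) = 1/160
(U(-53) + 19496) - 7524 = (1/160 + 19496) - 7524 = 3119361/160 - 7524 = 1915521/160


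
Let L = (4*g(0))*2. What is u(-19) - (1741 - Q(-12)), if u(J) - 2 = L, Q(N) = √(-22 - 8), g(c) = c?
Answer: -1739 + I*√30 ≈ -1739.0 + 5.4772*I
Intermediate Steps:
Q(N) = I*√30 (Q(N) = √(-30) = I*√30)
L = 0 (L = (4*0)*2 = 0*2 = 0)
u(J) = 2 (u(J) = 2 + 0 = 2)
u(-19) - (1741 - Q(-12)) = 2 - (1741 - I*√30) = 2 + (-1741 + I*√30) = -1739 + I*√30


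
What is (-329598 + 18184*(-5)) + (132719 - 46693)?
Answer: -334492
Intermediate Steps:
(-329598 + 18184*(-5)) + (132719 - 46693) = (-329598 - 90920) + 86026 = -420518 + 86026 = -334492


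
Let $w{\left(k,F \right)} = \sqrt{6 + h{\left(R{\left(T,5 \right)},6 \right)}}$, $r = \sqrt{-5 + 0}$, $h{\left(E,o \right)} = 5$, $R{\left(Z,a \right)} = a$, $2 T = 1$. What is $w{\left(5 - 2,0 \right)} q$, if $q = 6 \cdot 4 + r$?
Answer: $\sqrt{11} \left(24 + i \sqrt{5}\right) \approx 79.599 + 7.4162 i$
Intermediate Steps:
$T = \frac{1}{2}$ ($T = \frac{1}{2} \cdot 1 = \frac{1}{2} \approx 0.5$)
$r = i \sqrt{5}$ ($r = \sqrt{-5} = i \sqrt{5} \approx 2.2361 i$)
$w{\left(k,F \right)} = \sqrt{11}$ ($w{\left(k,F \right)} = \sqrt{6 + 5} = \sqrt{11}$)
$q = 24 + i \sqrt{5}$ ($q = 6 \cdot 4 + i \sqrt{5} = 24 + i \sqrt{5} \approx 24.0 + 2.2361 i$)
$w{\left(5 - 2,0 \right)} q = \sqrt{11} \left(24 + i \sqrt{5}\right)$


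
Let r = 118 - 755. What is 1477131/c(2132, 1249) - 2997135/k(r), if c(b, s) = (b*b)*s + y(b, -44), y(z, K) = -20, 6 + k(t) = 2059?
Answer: -17015435358447117/11655362543468 ≈ -1459.9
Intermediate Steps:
r = -637
k(t) = 2053 (k(t) = -6 + 2059 = 2053)
c(b, s) = -20 + s*b² (c(b, s) = (b*b)*s - 20 = b²*s - 20 = s*b² - 20 = -20 + s*b²)
1477131/c(2132, 1249) - 2997135/k(r) = 1477131/(-20 + 1249*2132²) - 2997135/2053 = 1477131/(-20 + 1249*4545424) - 2997135*1/2053 = 1477131/(-20 + 5677234576) - 2997135/2053 = 1477131/5677234556 - 2997135/2053 = -17015435358447117/11655362543468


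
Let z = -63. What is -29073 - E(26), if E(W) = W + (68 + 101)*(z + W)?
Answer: -22846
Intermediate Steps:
E(W) = -10647 + 170*W (E(W) = W + (68 + 101)*(-63 + W) = W + 169*(-63 + W) = W + (-10647 + 169*W) = -10647 + 170*W)
-29073 - E(26) = -29073 - (-10647 + 170*26) = -29073 - (-10647 + 4420) = -29073 - 1*(-6227) = -29073 + 6227 = -22846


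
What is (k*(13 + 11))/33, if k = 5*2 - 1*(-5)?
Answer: 120/11 ≈ 10.909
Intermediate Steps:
k = 15 (k = 10 + 5 = 15)
(k*(13 + 11))/33 = (15*(13 + 11))/33 = (15*24)*(1/33) = 360*(1/33) = 120/11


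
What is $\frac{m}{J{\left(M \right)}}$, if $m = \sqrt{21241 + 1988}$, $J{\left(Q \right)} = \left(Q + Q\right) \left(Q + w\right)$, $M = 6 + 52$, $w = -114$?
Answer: $- \frac{3 \sqrt{2581}}{6496} \approx -0.023462$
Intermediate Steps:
$M = 58$
$J{\left(Q \right)} = 2 Q \left(-114 + Q\right)$ ($J{\left(Q \right)} = \left(Q + Q\right) \left(Q - 114\right) = 2 Q \left(-114 + Q\right)$)
$m = 3 \sqrt{2581}$ ($m = \sqrt{23229} = 3 \sqrt{2581} \approx 152.41$)
$\frac{m}{J{\left(M \right)}} = \frac{3 \sqrt{2581}}{2 \cdot 58 \left(-114 + 58\right)} = \frac{3 \sqrt{2581}}{2 \cdot 58 \left(-56\right)} = \frac{3 \sqrt{2581}}{-6496} = 3 \sqrt{2581} \left(- \frac{1}{6496}\right) = - \frac{3 \sqrt{2581}}{6496}$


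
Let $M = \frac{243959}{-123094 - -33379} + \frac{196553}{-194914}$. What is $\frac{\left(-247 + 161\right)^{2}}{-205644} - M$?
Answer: $\frac{1106293880133847}{299669740872870} \approx 3.6917$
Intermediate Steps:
$M = - \frac{65184776921}{17486709510}$ ($M = \frac{243959}{-123094 + 33379} + 196553 \left(- \frac{1}{194914}\right) = \frac{243959}{-89715} - \frac{196553}{194914} = 243959 \left(- \frac{1}{89715}\right) - \frac{196553}{194914} = - \frac{243959}{89715} - \frac{196553}{194914} = - \frac{65184776921}{17486709510} \approx -3.7277$)
$\frac{\left(-247 + 161\right)^{2}}{-205644} - M = \frac{\left(-247 + 161\right)^{2}}{-205644} - - \frac{65184776921}{17486709510} = \left(-86\right)^{2} \left(- \frac{1}{205644}\right) + \frac{65184776921}{17486709510} = 7396 \left(- \frac{1}{205644}\right) + \frac{65184776921}{17486709510} = - \frac{1849}{51411} + \frac{65184776921}{17486709510} = \frac{1106293880133847}{299669740872870}$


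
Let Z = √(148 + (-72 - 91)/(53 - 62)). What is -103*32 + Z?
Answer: -3296 + √1495/3 ≈ -3283.1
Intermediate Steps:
Z = √1495/3 (Z = √(148 - 163/(-9)) = √(148 - 163*(-⅑)) = √(148 + 163/9) = √(1495/9) = √1495/3 ≈ 12.888)
-103*32 + Z = -103*32 + √1495/3 = -3296 + √1495/3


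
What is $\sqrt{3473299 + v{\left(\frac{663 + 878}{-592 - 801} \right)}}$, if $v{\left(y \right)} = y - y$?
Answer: $\sqrt{3473299} \approx 1863.7$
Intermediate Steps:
$v{\left(y \right)} = 0$
$\sqrt{3473299 + v{\left(\frac{663 + 878}{-592 - 801} \right)}} = \sqrt{3473299 + 0} = \sqrt{3473299}$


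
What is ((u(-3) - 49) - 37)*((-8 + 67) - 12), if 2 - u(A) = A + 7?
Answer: -4136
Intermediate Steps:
u(A) = -5 - A (u(A) = 2 - (A + 7) = 2 - (7 + A) = 2 + (-7 - A) = -5 - A)
((u(-3) - 49) - 37)*((-8 + 67) - 12) = (((-5 - 1*(-3)) - 49) - 37)*((-8 + 67) - 12) = (((-5 + 3) - 49) - 37)*(59 - 12) = ((-2 - 49) - 37)*47 = (-51 - 37)*47 = -88*47 = -4136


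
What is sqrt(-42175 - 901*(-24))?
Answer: I*sqrt(20551) ≈ 143.36*I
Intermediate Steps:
sqrt(-42175 - 901*(-24)) = sqrt(-42175 + 21624) = sqrt(-20551) = I*sqrt(20551)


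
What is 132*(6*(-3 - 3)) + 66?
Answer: -4686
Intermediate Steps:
132*(6*(-3 - 3)) + 66 = 132*(6*(-6)) + 66 = 132*(-36) + 66 = -4752 + 66 = -4686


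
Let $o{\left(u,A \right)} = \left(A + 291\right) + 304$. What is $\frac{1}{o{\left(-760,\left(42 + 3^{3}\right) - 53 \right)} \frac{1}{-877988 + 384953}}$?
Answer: $- \frac{493035}{611} \approx -806.93$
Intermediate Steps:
$o{\left(u,A \right)} = 595 + A$ ($o{\left(u,A \right)} = \left(291 + A\right) + 304 = 595 + A$)
$\frac{1}{o{\left(-760,\left(42 + 3^{3}\right) - 53 \right)} \frac{1}{-877988 + 384953}} = \frac{1}{\left(595 - \left(11 - 27\right)\right) \frac{1}{-877988 + 384953}} = \frac{1}{\left(595 + \left(\left(42 + 27\right) - 53\right)\right) \frac{1}{-493035}} = \frac{1}{\left(595 + \left(69 - 53\right)\right) \left(- \frac{1}{493035}\right)} = \frac{1}{595 + 16} \left(-493035\right) = \frac{1}{611} \left(-493035\right) = - \frac{493035}{611}$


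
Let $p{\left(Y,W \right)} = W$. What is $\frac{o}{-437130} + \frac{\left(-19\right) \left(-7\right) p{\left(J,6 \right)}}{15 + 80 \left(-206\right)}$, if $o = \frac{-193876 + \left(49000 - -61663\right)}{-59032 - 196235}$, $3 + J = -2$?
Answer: $- \frac{3561843653705}{73489791239406} \approx -0.048467$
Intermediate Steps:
$J = -5$ ($J = -3 - 2 = -5$)
$o = \frac{83213}{255267}$ ($o = \frac{-193876 + \left(49000 + 61663\right)}{-255267} = \left(-193876 + 110663\right) \left(- \frac{1}{255267}\right) = \left(-83213\right) \left(- \frac{1}{255267}\right) = \frac{83213}{255267} \approx 0.32598$)
$\frac{o}{-437130} + \frac{\left(-19\right) \left(-7\right) p{\left(J,6 \right)}}{15 + 80 \left(-206\right)} = \frac{83213}{255267 \left(-437130\right)} + \frac{\left(-19\right) \left(-7\right) 6}{15 + 80 \left(-206\right)} = \frac{83213}{255267} \left(- \frac{1}{437130}\right) + \frac{133 \cdot 6}{15 - 16480} = - \frac{83213}{111584863710} + \frac{798}{-16465} = - \frac{83213}{111584863710} + 798 \left(- \frac{1}{16465}\right) = - \frac{83213}{111584863710} - \frac{798}{16465} = - \frac{3561843653705}{73489791239406}$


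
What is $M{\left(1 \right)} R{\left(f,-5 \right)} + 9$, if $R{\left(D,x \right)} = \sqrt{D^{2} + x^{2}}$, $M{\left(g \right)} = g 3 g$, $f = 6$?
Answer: $9 + 3 \sqrt{61} \approx 32.431$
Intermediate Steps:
$M{\left(g \right)} = 3 g^{2}$ ($M{\left(g \right)} = 3 g g = 3 g^{2}$)
$M{\left(1 \right)} R{\left(f,-5 \right)} + 9 = 3 \cdot 1^{2} \sqrt{6^{2} + \left(-5\right)^{2}} + 9 = 3 \cdot 1 \sqrt{36 + 25} + 9 = 3 \sqrt{61} + 9 = 9 + 3 \sqrt{61}$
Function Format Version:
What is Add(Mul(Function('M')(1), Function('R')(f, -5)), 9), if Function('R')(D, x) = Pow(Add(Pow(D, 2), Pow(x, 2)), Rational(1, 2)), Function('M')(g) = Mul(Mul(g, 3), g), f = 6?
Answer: Add(9, Mul(3, Pow(61, Rational(1, 2)))) ≈ 32.431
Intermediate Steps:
Function('M')(g) = Mul(3, Pow(g, 2)) (Function('M')(g) = Mul(Mul(3, g), g) = Mul(3, Pow(g, 2)))
Add(Mul(Function('M')(1), Function('R')(f, -5)), 9) = Add(Mul(Mul(3, Pow(1, 2)), Pow(Add(Pow(6, 2), Pow(-5, 2)), Rational(1, 2))), 9) = Add(Mul(Mul(3, 1), Pow(Add(36, 25), Rational(1, 2))), 9) = Add(Mul(3, Pow(61, Rational(1, 2))), 9) = Add(9, Mul(3, Pow(61, Rational(1, 2))))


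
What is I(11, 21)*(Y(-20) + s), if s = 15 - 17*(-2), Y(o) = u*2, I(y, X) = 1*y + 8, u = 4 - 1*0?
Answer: 1083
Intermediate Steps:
u = 4 (u = 4 + 0 = 4)
I(y, X) = 8 + y (I(y, X) = y + 8 = 8 + y)
Y(o) = 8 (Y(o) = 4*2 = 8)
s = 49 (s = 15 + 34 = 49)
I(11, 21)*(Y(-20) + s) = (8 + 11)*(8 + 49) = 19*57 = 1083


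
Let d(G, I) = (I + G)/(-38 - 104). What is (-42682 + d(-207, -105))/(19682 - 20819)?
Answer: 3030266/80727 ≈ 37.537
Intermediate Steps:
d(G, I) = -G/142 - I/142 (d(G, I) = (G + I)/(-142) = (G + I)*(-1/142) = -G/142 - I/142)
(-42682 + d(-207, -105))/(19682 - 20819) = (-42682 + (-1/142*(-207) - 1/142*(-105)))/(19682 - 20819) = (-42682 + (207/142 + 105/142))/(-1137) = (-42682 + 156/71)*(-1/1137) = -3030266/71*(-1/1137) = 3030266/80727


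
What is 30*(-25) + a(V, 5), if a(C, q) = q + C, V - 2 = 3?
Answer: -740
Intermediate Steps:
V = 5 (V = 2 + 3 = 5)
a(C, q) = C + q
30*(-25) + a(V, 5) = 30*(-25) + (5 + 5) = -750 + 10 = -740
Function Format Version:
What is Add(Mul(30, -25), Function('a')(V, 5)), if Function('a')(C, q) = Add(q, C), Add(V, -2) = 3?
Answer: -740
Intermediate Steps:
V = 5 (V = Add(2, 3) = 5)
Function('a')(C, q) = Add(C, q)
Add(Mul(30, -25), Function('a')(V, 5)) = Add(Mul(30, -25), Add(5, 5)) = Add(-750, 10) = -740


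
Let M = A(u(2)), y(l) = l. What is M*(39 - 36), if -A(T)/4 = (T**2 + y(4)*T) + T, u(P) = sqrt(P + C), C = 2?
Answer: -168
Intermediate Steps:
u(P) = sqrt(2 + P) (u(P) = sqrt(P + 2) = sqrt(2 + P))
A(T) = -20*T - 4*T**2 (A(T) = -4*((T**2 + 4*T) + T) = -4*(T**2 + 5*T) = -20*T - 4*T**2)
M = -56 (M = -4*sqrt(2 + 2)*(5 + sqrt(2 + 2)) = -4*sqrt(4)*(5 + sqrt(4)) = -4*2*(5 + 2) = -4*2*7 = -56)
M*(39 - 36) = -56*(39 - 36) = -56*3 = -168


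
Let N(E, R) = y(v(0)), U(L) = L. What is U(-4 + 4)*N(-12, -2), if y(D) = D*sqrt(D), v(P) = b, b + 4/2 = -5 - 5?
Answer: 0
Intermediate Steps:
b = -12 (b = -2 + (-5 - 5) = -2 - 10 = -12)
v(P) = -12
y(D) = D**(3/2)
N(E, R) = -24*I*sqrt(3) (N(E, R) = (-12)**(3/2) = -24*I*sqrt(3))
U(-4 + 4)*N(-12, -2) = (-4 + 4)*(-24*I*sqrt(3)) = 0*(-24*I*sqrt(3)) = 0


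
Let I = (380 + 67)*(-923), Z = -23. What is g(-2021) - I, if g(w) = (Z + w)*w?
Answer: 4543505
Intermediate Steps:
g(w) = w*(-23 + w) (g(w) = (-23 + w)*w = w*(-23 + w))
I = -412581 (I = 447*(-923) = -412581)
g(-2021) - I = -2021*(-23 - 2021) - 1*(-412581) = -2021*(-2044) + 412581 = 4130924 + 412581 = 4543505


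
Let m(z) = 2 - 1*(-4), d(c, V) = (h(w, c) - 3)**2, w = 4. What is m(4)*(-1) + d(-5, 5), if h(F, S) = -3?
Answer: 30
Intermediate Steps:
d(c, V) = 36 (d(c, V) = (-3 - 3)**2 = (-6)**2 = 36)
m(z) = 6 (m(z) = 2 + 4 = 6)
m(4)*(-1) + d(-5, 5) = 6*(-1) + 36 = -6 + 36 = 30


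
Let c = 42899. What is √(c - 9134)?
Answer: √33765 ≈ 183.75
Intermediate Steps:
√(c - 9134) = √(42899 - 9134) = √33765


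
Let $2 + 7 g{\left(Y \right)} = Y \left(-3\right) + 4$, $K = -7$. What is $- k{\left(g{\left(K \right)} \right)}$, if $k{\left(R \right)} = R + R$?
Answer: $- \frac{46}{7} \approx -6.5714$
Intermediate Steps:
$g{\left(Y \right)} = \frac{2}{7} - \frac{3 Y}{7}$ ($g{\left(Y \right)} = - \frac{2}{7} + \frac{Y \left(-3\right) + 4}{7} = - \frac{2}{7} + \frac{- 3 Y + 4}{7} = - \frac{2}{7} + \frac{4 - 3 Y}{7} = - \frac{2}{7} - \left(- \frac{4}{7} + \frac{3 Y}{7}\right) = \frac{2}{7} - \frac{3 Y}{7}$)
$k{\left(R \right)} = 2 R$
$- k{\left(g{\left(K \right)} \right)} = - 2 \left(\frac{2}{7} - -3\right) = - 2 \left(\frac{2}{7} + 3\right) = - \frac{2 \cdot 23}{7} = \left(-1\right) \frac{46}{7} = - \frac{46}{7}$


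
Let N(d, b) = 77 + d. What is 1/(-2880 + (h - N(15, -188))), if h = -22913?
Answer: -1/25885 ≈ -3.8632e-5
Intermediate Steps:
1/(-2880 + (h - N(15, -188))) = 1/(-2880 + (-22913 - (77 + 15))) = 1/(-2880 + (-22913 - 1*92)) = 1/(-2880 + (-22913 - 92)) = 1/(-2880 - 23005) = 1/(-25885) = -1/25885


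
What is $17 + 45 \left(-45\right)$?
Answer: $-2008$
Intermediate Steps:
$17 + 45 \left(-45\right) = 17 - 2025 = -2008$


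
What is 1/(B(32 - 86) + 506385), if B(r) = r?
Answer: 1/506331 ≈ 1.9750e-6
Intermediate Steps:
1/(B(32 - 86) + 506385) = 1/((32 - 86) + 506385) = 1/(-54 + 506385) = 1/506331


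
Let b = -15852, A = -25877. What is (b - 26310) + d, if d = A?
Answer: -68039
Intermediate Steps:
d = -25877
(b - 26310) + d = (-15852 - 26310) - 25877 = -42162 - 25877 = -68039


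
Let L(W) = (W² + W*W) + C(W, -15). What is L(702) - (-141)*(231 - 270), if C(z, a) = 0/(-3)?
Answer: 980109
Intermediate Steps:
C(z, a) = 0 (C(z, a) = 0*(-⅓) = 0)
L(W) = 2*W² (L(W) = (W² + W*W) + 0 = (W² + W²) + 0 = 2*W² + 0 = 2*W²)
L(702) - (-141)*(231 - 270) = 2*702² - (-141)*(231 - 270) = 2*492804 - (-141)*(-39) = 985608 - 1*5499 = 985608 - 5499 = 980109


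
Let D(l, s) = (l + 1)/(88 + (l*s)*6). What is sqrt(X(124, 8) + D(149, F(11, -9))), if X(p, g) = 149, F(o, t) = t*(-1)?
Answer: sqrt(50302814)/581 ≈ 12.207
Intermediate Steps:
F(o, t) = -t
D(l, s) = (1 + l)/(88 + 6*l*s)
sqrt(X(124, 8) + D(149, F(11, -9))) = sqrt(149 + (1 + 149)/(2*(44 + 3*149*(-1*(-9))))) = sqrt(149 + (1/2)*150/(44 + 3*149*9)) = sqrt(149 + (1/2)*150/(44 + 4023)) = sqrt(149 + (1/2)*150/4067) = sqrt(149 + (1/2)*(1/4067)*150) = sqrt(149 + 75/4067) = sqrt(606058/4067) = sqrt(50302814)/581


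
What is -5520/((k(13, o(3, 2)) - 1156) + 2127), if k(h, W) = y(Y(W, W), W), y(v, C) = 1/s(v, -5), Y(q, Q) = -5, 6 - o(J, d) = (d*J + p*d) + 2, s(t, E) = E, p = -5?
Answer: -4600/809 ≈ -5.6860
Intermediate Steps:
o(J, d) = 4 + 5*d - J*d (o(J, d) = 6 - ((d*J - 5*d) + 2) = 6 - ((J*d - 5*d) + 2) = 6 - ((-5*d + J*d) + 2) = 6 - (2 - 5*d + J*d) = 6 + (-2 + 5*d - J*d) = 4 + 5*d - J*d)
y(v, C) = -⅕ (y(v, C) = 1/(-5) = -⅕)
k(h, W) = -⅕
-5520/((k(13, o(3, 2)) - 1156) + 2127) = -5520/((-⅕ - 1156) + 2127) = -5520/(-5781/5 + 2127) = -5520/4854/5 = -5520*5/4854 = -4600/809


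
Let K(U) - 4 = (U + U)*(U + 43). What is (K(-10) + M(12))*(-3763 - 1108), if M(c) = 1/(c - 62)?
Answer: 159773671/50 ≈ 3.1955e+6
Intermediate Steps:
K(U) = 4 + 2*U*(43 + U) (K(U) = 4 + (U + U)*(U + 43) = 4 + (2*U)*(43 + U) = 4 + 2*U*(43 + U))
M(c) = 1/(-62 + c)
(K(-10) + M(12))*(-3763 - 1108) = ((4 + 2*(-10)**2 + 86*(-10)) + 1/(-62 + 12))*(-3763 - 1108) = ((4 + 2*100 - 860) + 1/(-50))*(-4871) = ((4 + 200 - 860) - 1/50)*(-4871) = (-656 - 1/50)*(-4871) = -32801/50*(-4871) = 159773671/50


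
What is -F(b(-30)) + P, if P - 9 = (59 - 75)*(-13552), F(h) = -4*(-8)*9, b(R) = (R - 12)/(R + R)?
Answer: 216553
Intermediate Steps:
b(R) = (-12 + R)/(2*R) (b(R) = (-12 + R)/((2*R)) = (-12 + R)*(1/(2*R)) = (-12 + R)/(2*R))
F(h) = 288 (F(h) = 32*9 = 288)
P = 216841 (P = 9 + (59 - 75)*(-13552) = 9 - 16*(-13552) = 9 + 216832 = 216841)
-F(b(-30)) + P = -1*288 + 216841 = -288 + 216841 = 216553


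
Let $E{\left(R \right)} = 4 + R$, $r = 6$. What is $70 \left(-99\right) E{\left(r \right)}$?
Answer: $-69300$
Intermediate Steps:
$70 \left(-99\right) E{\left(r \right)} = 70 \left(-99\right) \left(4 + 6\right) = \left(-6930\right) 10 = -69300$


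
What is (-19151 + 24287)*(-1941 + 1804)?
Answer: -703632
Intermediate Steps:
(-19151 + 24287)*(-1941 + 1804) = 5136*(-137) = -703632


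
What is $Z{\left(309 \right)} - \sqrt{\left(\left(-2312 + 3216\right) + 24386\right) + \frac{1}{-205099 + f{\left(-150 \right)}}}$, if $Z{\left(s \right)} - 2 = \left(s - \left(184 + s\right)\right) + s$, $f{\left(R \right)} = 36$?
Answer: $127 - \frac{\sqrt{1063465590870947}}{205063} \approx -32.028$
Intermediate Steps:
$Z{\left(s \right)} = -182 + s$ ($Z{\left(s \right)} = 2 + \left(\left(s - \left(184 + s\right)\right) + s\right) = 2 + \left(-184 + s\right) = -182 + s$)
$Z{\left(309 \right)} - \sqrt{\left(\left(-2312 + 3216\right) + 24386\right) + \frac{1}{-205099 + f{\left(-150 \right)}}} = \left(-182 + 309\right) - \sqrt{\left(\left(-2312 + 3216\right) + 24386\right) + \frac{1}{-205099 + 36}} = 127 - \sqrt{\left(904 + 24386\right) + \frac{1}{-205063}} = 127 - \sqrt{25290 - \frac{1}{205063}} = 127 - \sqrt{\frac{5186043269}{205063}} = 127 - \frac{\sqrt{1063465590870947}}{205063}$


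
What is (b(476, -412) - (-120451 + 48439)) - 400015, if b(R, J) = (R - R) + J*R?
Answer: -524115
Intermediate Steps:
b(R, J) = J*R (b(R, J) = 0 + J*R = J*R)
(b(476, -412) - (-120451 + 48439)) - 400015 = (-412*476 - (-120451 + 48439)) - 400015 = (-196112 - 1*(-72012)) - 400015 = (-196112 + 72012) - 400015 = -124100 - 400015 = -524115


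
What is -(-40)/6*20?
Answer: 400/3 ≈ 133.33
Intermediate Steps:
-(-40)/6*20 = -10*(-2/3)*20 = (20/3)*20 = 400/3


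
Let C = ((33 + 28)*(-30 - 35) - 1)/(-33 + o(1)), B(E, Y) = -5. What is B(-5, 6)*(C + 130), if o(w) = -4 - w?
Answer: -22265/19 ≈ -1171.8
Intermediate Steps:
C = 1983/19 (C = ((33 + 28)*(-30 - 35) - 1)/(-33 + (-4 - 1*1)) = (61*(-65) - 1)/(-33 + (-4 - 1)) = (-3965 - 1)/(-33 - 5) = -3966/(-38) = -3966*(-1/38) = 1983/19 ≈ 104.37)
B(-5, 6)*(C + 130) = -5*(1983/19 + 130) = -5*4453/19 = -22265/19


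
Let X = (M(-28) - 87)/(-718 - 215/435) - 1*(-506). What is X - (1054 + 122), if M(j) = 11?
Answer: -41874418/62509 ≈ -669.89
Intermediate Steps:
X = 31636166/62509 (X = (11 - 87)/(-718 - 215/435) - 1*(-506) = -76/(-718 - 215*1/435) + 506 = -76/(-718 - 43/87) + 506 = -76/(-62509/87) + 506 = -76*(-87/62509) + 506 = 6612/62509 + 506 = 31636166/62509 ≈ 506.11)
X - (1054 + 122) = 31636166/62509 - (1054 + 122) = 31636166/62509 - 1*1176 = 31636166/62509 - 1176 = -41874418/62509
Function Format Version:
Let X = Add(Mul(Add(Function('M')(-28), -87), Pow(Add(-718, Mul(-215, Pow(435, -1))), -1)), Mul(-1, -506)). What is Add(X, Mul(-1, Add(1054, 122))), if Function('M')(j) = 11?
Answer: Rational(-41874418, 62509) ≈ -669.89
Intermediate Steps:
X = Rational(31636166, 62509) (X = Add(Mul(Add(11, -87), Pow(Add(-718, Mul(-215, Pow(435, -1))), -1)), Mul(-1, -506)) = Add(Mul(-76, Pow(Add(-718, Mul(-215, Rational(1, 435))), -1)), 506) = Add(Mul(-76, Pow(Add(-718, Rational(-43, 87)), -1)), 506) = Add(Mul(-76, Pow(Rational(-62509, 87), -1)), 506) = Add(Mul(-76, Rational(-87, 62509)), 506) = Add(Rational(6612, 62509), 506) = Rational(31636166, 62509) ≈ 506.11)
Add(X, Mul(-1, Add(1054, 122))) = Add(Rational(31636166, 62509), Mul(-1, Add(1054, 122))) = Add(Rational(31636166, 62509), Mul(-1, 1176)) = Add(Rational(31636166, 62509), -1176) = Rational(-41874418, 62509)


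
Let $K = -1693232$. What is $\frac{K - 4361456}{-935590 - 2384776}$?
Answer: $\frac{3027344}{1660183} \approx 1.8235$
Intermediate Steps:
$\frac{K - 4361456}{-935590 - 2384776} = \frac{-1693232 - 4361456}{-935590 - 2384776} = - \frac{6054688}{-3320366} = \left(-6054688\right) \left(- \frac{1}{3320366}\right) = \frac{3027344}{1660183}$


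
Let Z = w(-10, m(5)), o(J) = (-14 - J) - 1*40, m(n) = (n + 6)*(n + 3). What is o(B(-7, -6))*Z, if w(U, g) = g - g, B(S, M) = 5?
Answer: 0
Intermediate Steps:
m(n) = (3 + n)*(6 + n) (m(n) = (6 + n)*(3 + n) = (3 + n)*(6 + n))
w(U, g) = 0
o(J) = -54 - J (o(J) = (-14 - J) - 40 = -54 - J)
Z = 0
o(B(-7, -6))*Z = (-54 - 1*5)*0 = (-54 - 5)*0 = -59*0 = 0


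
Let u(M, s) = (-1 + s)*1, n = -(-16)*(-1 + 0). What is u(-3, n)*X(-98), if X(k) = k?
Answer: 1666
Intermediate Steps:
n = -16 (n = -(-16)*(-1) = -4*4 = -16)
u(M, s) = -1 + s
u(-3, n)*X(-98) = (-1 - 16)*(-98) = -17*(-98) = 1666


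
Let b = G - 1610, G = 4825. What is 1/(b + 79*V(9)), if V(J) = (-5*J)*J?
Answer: -1/28780 ≈ -3.4746e-5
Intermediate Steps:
V(J) = -5*J²
b = 3215 (b = 4825 - 1610 = 3215)
1/(b + 79*V(9)) = 1/(3215 + 79*(-5*9²)) = 1/(3215 + 79*(-5*81)) = 1/(3215 + 79*(-405)) = 1/(3215 - 31995) = 1/(-28780) = -1/28780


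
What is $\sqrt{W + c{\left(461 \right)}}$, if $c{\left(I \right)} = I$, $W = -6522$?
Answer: $i \sqrt{6061} \approx 77.852 i$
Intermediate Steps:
$\sqrt{W + c{\left(461 \right)}} = \sqrt{-6522 + 461} = \sqrt{-6061} = i \sqrt{6061}$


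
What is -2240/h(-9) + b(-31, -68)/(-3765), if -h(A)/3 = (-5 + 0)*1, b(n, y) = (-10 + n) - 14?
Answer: -37479/251 ≈ -149.32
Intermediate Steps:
b(n, y) = -24 + n
h(A) = 15 (h(A) = -3*(-5 + 0) = -(-15) = -3*(-5) = 15)
-2240/h(-9) + b(-31, -68)/(-3765) = -2240/15 + (-24 - 31)/(-3765) = -2240*1/15 - 55*(-1/3765) = -448/3 + 11/753 = -37479/251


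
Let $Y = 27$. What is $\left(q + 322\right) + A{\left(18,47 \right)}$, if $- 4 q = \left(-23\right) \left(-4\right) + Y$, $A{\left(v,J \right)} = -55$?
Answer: $\frac{949}{4} \approx 237.25$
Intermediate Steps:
$q = - \frac{119}{4}$ ($q = - \frac{\left(-23\right) \left(-4\right) + 27}{4} = - \frac{92 + 27}{4} = \left(- \frac{1}{4}\right) 119 = - \frac{119}{4} \approx -29.75$)
$\left(q + 322\right) + A{\left(18,47 \right)} = \left(- \frac{119}{4} + 322\right) - 55 = \frac{1169}{4} - 55 = \frac{949}{4}$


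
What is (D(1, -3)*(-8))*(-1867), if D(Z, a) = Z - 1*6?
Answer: -74680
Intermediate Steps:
D(Z, a) = -6 + Z (D(Z, a) = Z - 6 = -6 + Z)
(D(1, -3)*(-8))*(-1867) = ((-6 + 1)*(-8))*(-1867) = -5*(-8)*(-1867) = 40*(-1867) = -74680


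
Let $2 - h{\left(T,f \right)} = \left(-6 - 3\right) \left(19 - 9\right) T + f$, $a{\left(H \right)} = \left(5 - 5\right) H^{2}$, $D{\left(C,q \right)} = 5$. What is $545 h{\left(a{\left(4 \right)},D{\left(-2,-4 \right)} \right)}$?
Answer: $-1635$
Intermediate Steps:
$a{\left(H \right)} = 0$ ($a{\left(H \right)} = 0 H^{2} = 0$)
$h{\left(T,f \right)} = 2 - f + 90 T$ ($h{\left(T,f \right)} = 2 - \left(\left(-6 - 3\right) \left(19 - 9\right) T + f\right) = 2 - \left(\left(-9\right) 10 T + f\right) = 2 - \left(- 90 T + f\right) = 2 - \left(f - 90 T\right) = 2 + \left(- f + 90 T\right) = 2 - f + 90 T$)
$545 h{\left(a{\left(4 \right)},D{\left(-2,-4 \right)} \right)} = 545 \left(2 - 5 + 90 \cdot 0\right) = 545 \left(2 - 5 + 0\right) = 545 \left(-3\right) = -1635$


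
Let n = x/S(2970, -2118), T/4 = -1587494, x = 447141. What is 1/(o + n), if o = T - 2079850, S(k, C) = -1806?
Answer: -602/5074904299 ≈ -1.1862e-7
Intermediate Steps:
T = -6349976 (T = 4*(-1587494) = -6349976)
o = -8429826 (o = -6349976 - 2079850 = -8429826)
n = -149047/602 (n = 447141/(-1806) = 447141*(-1/1806) = -149047/602 ≈ -247.59)
1/(o + n) = 1/(-8429826 - 149047/602) = 1/(-5074904299/602) = -602/5074904299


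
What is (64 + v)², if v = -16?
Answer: 2304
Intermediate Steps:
(64 + v)² = (64 - 16)² = 48² = 2304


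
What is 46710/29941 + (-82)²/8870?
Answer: 307820492/132788335 ≈ 2.3181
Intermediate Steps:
46710/29941 + (-82)²/8870 = 46710*(1/29941) + 6724*(1/8870) = 46710/29941 + 3362/4435 = 307820492/132788335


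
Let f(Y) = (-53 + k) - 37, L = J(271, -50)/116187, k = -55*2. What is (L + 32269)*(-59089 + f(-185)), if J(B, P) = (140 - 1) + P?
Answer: -74096198341096/38729 ≈ -1.9132e+9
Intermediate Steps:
J(B, P) = 139 + P
k = -110
L = 89/116187 (L = (139 - 50)/116187 = 89*(1/116187) = 89/116187 ≈ 0.00076601)
f(Y) = -200 (f(Y) = (-53 - 110) - 37 = -163 - 37 = -200)
(L + 32269)*(-59089 + f(-185)) = (89/116187 + 32269)*(-59089 - 200) = (3749238392/116187)*(-59289) = -74096198341096/38729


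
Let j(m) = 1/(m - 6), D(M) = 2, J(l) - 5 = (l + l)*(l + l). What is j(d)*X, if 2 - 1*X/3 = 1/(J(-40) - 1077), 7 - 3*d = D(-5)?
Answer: -10655/7696 ≈ -1.3845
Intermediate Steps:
J(l) = 5 + 4*l**2 (J(l) = 5 + (l + l)*(l + l) = 5 + (2*l)*(2*l) = 5 + 4*l**2)
d = 5/3 (d = 7/3 - 1/3*2 = 7/3 - 2/3 = 5/3 ≈ 1.6667)
X = 10655/1776 (X = 6 - 3/((5 + 4*(-40)**2) - 1077) = 6 - 3/((5 + 4*1600) - 1077) = 6 - 3/((5 + 6400) - 1077) = 6 - 3/(6405 - 1077) = 6 - 3/5328 = 6 - 3*1/5328 = 6 - 1/1776 = 10655/1776 ≈ 5.9994)
j(m) = 1/(-6 + m)
j(d)*X = (10655/1776)/(-6 + 5/3) = (10655/1776)/(-13/3) = -3/13*10655/1776 = -10655/7696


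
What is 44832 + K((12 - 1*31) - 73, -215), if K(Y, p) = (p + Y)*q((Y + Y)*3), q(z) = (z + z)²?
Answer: -374131680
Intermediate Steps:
q(z) = 4*z² (q(z) = (2*z)² = 4*z²)
K(Y, p) = 144*Y²*(Y + p) (K(Y, p) = (p + Y)*(4*((Y + Y)*3)²) = (Y + p)*(4*((2*Y)*3)²) = (Y + p)*(4*(6*Y)²) = (Y + p)*(4*(36*Y²)) = (Y + p)*(144*Y²) = 144*Y²*(Y + p))
44832 + K((12 - 1*31) - 73, -215) = 44832 + 144*((12 - 1*31) - 73)²*(((12 - 1*31) - 73) - 215) = 44832 + 144*((12 - 31) - 73)²*(((12 - 31) - 73) - 215) = 44832 + 144*(-19 - 73)²*((-19 - 73) - 215) = 44832 + 144*(-92)²*(-92 - 215) = 44832 + 144*8464*(-307) = 44832 - 374176512 = -374131680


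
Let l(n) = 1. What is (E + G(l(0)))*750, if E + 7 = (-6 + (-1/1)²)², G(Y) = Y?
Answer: 14250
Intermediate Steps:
E = 18 (E = -7 + (-6 + (-1/1)²)² = -7 + (-6 + (-1*1)²)² = -7 + (-6 + (-1)²)² = -7 + (-6 + 1)² = -7 + (-5)² = -7 + 25 = 18)
(E + G(l(0)))*750 = (18 + 1)*750 = 19*750 = 14250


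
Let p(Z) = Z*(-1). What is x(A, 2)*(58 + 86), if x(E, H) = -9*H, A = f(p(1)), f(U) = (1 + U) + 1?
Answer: -2592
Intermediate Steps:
p(Z) = -Z
f(U) = 2 + U
A = 1 (A = 2 - 1*1 = 2 - 1 = 1)
x(A, 2)*(58 + 86) = (-9*2)*(58 + 86) = -18*144 = -2592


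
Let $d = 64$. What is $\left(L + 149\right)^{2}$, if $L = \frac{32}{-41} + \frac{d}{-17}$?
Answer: $\frac{10137469225}{485809} \approx 20867.0$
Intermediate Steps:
$L = - \frac{3168}{697}$ ($L = \frac{32}{-41} + \frac{64}{-17} = 32 \left(- \frac{1}{41}\right) + 64 \left(- \frac{1}{17}\right) = - \frac{32}{41} - \frac{64}{17} = - \frac{3168}{697} \approx -4.5452$)
$\left(L + 149\right)^{2} = \left(- \frac{3168}{697} + 149\right)^{2} = \left(\frac{100685}{697}\right)^{2} = \frac{10137469225}{485809}$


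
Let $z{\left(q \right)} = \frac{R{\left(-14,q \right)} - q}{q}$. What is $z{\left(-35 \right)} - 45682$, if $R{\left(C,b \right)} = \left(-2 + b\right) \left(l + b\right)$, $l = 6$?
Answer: $- \frac{1599978}{35} \approx -45714.0$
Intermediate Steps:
$R{\left(C,b \right)} = \left(-2 + b\right) \left(6 + b\right)$
$z{\left(q \right)} = \frac{-12 + q^{2} + 3 q}{q}$ ($z{\left(q \right)} = \frac{\left(-12 + q^{2} + 4 q\right) - q}{q} = \frac{-12 + q^{2} + 3 q}{q}$)
$z{\left(-35 \right)} - 45682 = \left(3 - 35 - \frac{12}{-35}\right) - 45682 = \left(3 - 35 - - \frac{12}{35}\right) - 45682 = \left(3 - 35 + \frac{12}{35}\right) - 45682 = - \frac{1108}{35} - 45682 = - \frac{1599978}{35}$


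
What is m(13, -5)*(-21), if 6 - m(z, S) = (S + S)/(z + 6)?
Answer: -2604/19 ≈ -137.05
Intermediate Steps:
m(z, S) = 6 - 2*S/(6 + z) (m(z, S) = 6 - (S + S)/(z + 6) = 6 - 2*S/(6 + z))
m(13, -5)*(-21) = (2*(18 - 1*(-5) + 3*13)/(6 + 13))*(-21) = (2*(18 + 5 + 39)/19)*(-21) = (2*(1/19)*62)*(-21) = (124/19)*(-21) = -2604/19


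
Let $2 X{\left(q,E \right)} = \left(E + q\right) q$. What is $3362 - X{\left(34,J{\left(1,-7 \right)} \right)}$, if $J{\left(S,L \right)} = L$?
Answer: $2903$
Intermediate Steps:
$X{\left(q,E \right)} = \frac{q \left(E + q\right)}{2}$ ($X{\left(q,E \right)} = \frac{\left(E + q\right) q}{2} = \frac{q \left(E + q\right)}{2}$)
$3362 - X{\left(34,J{\left(1,-7 \right)} \right)} = 3362 - \frac{1}{2} \cdot 34 \left(-7 + 34\right) = 3362 - \frac{1}{2} \cdot 34 \cdot 27 = 3362 - 459 = 2903$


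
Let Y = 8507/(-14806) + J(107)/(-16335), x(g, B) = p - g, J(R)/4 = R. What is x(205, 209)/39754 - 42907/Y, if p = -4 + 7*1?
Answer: 18751808354566207/262554955091 ≈ 71421.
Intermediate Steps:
p = 3 (p = -4 + 7 = 3)
J(R) = 4*R
x(g, B) = 3 - g
Y = -13208983/21986910 (Y = 8507/(-14806) + (4*107)/(-16335) = 8507*(-1/14806) + 428*(-1/16335) = -8507/14806 - 428/16335 = -13208983/21986910 ≈ -0.60077)
x(205, 209)/39754 - 42907/Y = (3 - 1*205)/39754 - 42907/(-13208983/21986910) = (3 - 205)*(1/39754) - 42907*(-21986910/13208983) = -202*1/39754 + 943392347370/13208983 = -101/19877 + 943392347370/13208983 = 18751808354566207/262554955091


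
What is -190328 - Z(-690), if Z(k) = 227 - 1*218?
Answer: -190337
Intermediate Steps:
Z(k) = 9 (Z(k) = 227 - 218 = 9)
-190328 - Z(-690) = -190328 - 1*9 = -190328 - 9 = -190337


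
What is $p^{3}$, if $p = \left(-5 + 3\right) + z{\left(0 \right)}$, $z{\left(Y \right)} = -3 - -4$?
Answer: $-1$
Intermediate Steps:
$z{\left(Y \right)} = 1$ ($z{\left(Y \right)} = -3 + 4 = 1$)
$p = -1$ ($p = \left(-5 + 3\right) + 1 = -2 + 1 = -1$)
$p^{3} = \left(-1\right)^{3} = -1$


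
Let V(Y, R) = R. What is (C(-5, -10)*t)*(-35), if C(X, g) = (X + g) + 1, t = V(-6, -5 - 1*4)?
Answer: -4410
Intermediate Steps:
t = -9 (t = -5 - 1*4 = -5 - 4 = -9)
C(X, g) = 1 + X + g
(C(-5, -10)*t)*(-35) = ((1 - 5 - 10)*(-9))*(-35) = -14*(-9)*(-35) = 126*(-35) = -4410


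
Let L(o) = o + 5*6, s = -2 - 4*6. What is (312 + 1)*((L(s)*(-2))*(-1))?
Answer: 2504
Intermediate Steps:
s = -26 (s = -2 - 24 = -26)
L(o) = 30 + o (L(o) = o + 30 = 30 + o)
(312 + 1)*((L(s)*(-2))*(-1)) = (312 + 1)*(((30 - 26)*(-2))*(-1)) = 313*((4*(-2))*(-1)) = 313*(-8*(-1)) = 313*8 = 2504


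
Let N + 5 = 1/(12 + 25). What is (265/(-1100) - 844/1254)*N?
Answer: 527206/115995 ≈ 4.5451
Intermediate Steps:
N = -184/37 (N = -5 + 1/(12 + 25) = -5 + 1/37 = -184/37 ≈ -4.9730)
(265/(-1100) - 844/1254)*N = (265/(-1100) - 844/1254)*(-184/37) = (265*(-1/1100) - 844*1/1254)*(-184/37) = (-53/220 - 422/627)*(-184/37) = -11461/12540*(-184/37) = 527206/115995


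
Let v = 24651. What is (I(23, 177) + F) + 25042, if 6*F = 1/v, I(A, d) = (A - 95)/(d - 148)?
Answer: 107401350305/4289274 ≈ 25040.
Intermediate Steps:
I(A, d) = (-95 + A)/(-148 + d)
F = 1/147906 (F = (⅙)/24651 = (⅙)*(1/24651) = 1/147906 ≈ 6.7611e-6)
(I(23, 177) + F) + 25042 = ((-95 + 23)/(-148 + 177) + 1/147906) + 25042 = (-72/29 + 1/147906) + 25042 = -10649203/4289274 + 25042 = 107401350305/4289274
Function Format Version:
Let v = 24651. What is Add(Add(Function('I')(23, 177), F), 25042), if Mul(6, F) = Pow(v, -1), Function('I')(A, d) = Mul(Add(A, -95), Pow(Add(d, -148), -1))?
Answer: Rational(107401350305, 4289274) ≈ 25040.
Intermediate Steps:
Function('I')(A, d) = Mul(Pow(Add(-148, d), -1), Add(-95, A)) (Function('I')(A, d) = Mul(Add(-95, A), Pow(Add(-148, d), -1)) = Mul(Pow(Add(-148, d), -1), Add(-95, A)))
F = Rational(1, 147906) (F = Mul(Rational(1, 6), Pow(24651, -1)) = Mul(Rational(1, 6), Rational(1, 24651)) = Rational(1, 147906) ≈ 6.7611e-6)
Add(Add(Function('I')(23, 177), F), 25042) = Add(Add(Mul(Pow(Add(-148, 177), -1), Add(-95, 23)), Rational(1, 147906)), 25042) = Add(Add(Mul(Pow(29, -1), -72), Rational(1, 147906)), 25042) = Add(Add(Mul(Rational(1, 29), -72), Rational(1, 147906)), 25042) = Add(Add(Rational(-72, 29), Rational(1, 147906)), 25042) = Add(Rational(-10649203, 4289274), 25042) = Rational(107401350305, 4289274)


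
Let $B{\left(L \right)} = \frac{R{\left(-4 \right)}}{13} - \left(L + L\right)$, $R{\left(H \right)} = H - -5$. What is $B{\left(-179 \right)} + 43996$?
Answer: $\frac{576603}{13} \approx 44354.0$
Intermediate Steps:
$R{\left(H \right)} = 5 + H$ ($R{\left(H \right)} = H + 5 = 5 + H$)
$B{\left(L \right)} = \frac{1}{13} - 2 L$ ($B{\left(L \right)} = \frac{5 - 4}{13} - \left(L + L\right) = 1 \cdot \frac{1}{13} - 2 L = \frac{1}{13} - 2 L$)
$B{\left(-179 \right)} + 43996 = \left(\frac{1}{13} - -358\right) + 43996 = \left(\frac{1}{13} + 358\right) + 43996 = \frac{4655}{13} + 43996 = \frac{576603}{13}$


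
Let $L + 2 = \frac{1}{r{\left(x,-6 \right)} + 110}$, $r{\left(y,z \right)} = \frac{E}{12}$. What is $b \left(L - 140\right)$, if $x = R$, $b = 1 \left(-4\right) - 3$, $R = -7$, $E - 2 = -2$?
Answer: $\frac{109333}{110} \approx 993.94$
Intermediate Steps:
$E = 0$ ($E = 2 - 2 = 0$)
$b = -7$ ($b = -4 - 3 = -7$)
$x = -7$
$r{\left(y,z \right)} = 0$ ($r{\left(y,z \right)} = \frac{0}{12} = 0 \cdot \frac{1}{12} = 0$)
$L = - \frac{219}{110}$ ($L = -2 + \frac{1}{0 + 110} = -2 + \frac{1}{110} = - \frac{219}{110} \approx -1.9909$)
$b \left(L - 140\right) = - 7 \left(- \frac{219}{110} - 140\right) = \left(-7\right) \left(- \frac{15619}{110}\right) = \frac{109333}{110}$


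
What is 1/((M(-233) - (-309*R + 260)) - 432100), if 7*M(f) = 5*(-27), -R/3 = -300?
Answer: -7/1079955 ≈ -6.4818e-6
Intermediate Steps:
R = 900 (R = -3*(-300) = 900)
M(f) = -135/7 (M(f) = (5*(-27))/7 = (⅐)*(-135) = -135/7)
1/((M(-233) - (-309*R + 260)) - 432100) = 1/((-135/7 - (-309*900 + 260)) - 432100) = 1/((-135/7 - (-278100 + 260)) - 432100) = 1/((-135/7 - 1*(-277840)) - 432100) = 1/((-135/7 + 277840) - 432100) = 1/(1944745/7 - 432100) = 1/(-1079955/7) = -7/1079955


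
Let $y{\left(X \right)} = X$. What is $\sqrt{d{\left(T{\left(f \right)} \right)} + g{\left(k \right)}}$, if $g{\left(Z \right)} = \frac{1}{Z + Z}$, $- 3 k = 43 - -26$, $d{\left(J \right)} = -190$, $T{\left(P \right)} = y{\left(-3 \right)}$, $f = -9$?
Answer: $\frac{i \sqrt{402086}}{46} \approx 13.785 i$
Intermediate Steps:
$T{\left(P \right)} = -3$
$k = -23$ ($k = - \frac{43 - -26}{3} = - \frac{43 + 26}{3} = \left(- \frac{1}{3}\right) 69 = -23$)
$g{\left(Z \right)} = \frac{1}{2 Z}$
$\sqrt{d{\left(T{\left(f \right)} \right)} + g{\left(k \right)}} = \sqrt{-190 + \frac{1}{2 \left(-23\right)}} = \sqrt{-190 + \frac{1}{2} \left(- \frac{1}{23}\right)} = \sqrt{-190 - \frac{1}{46}} = \sqrt{- \frac{8741}{46}} = \frac{i \sqrt{402086}}{46}$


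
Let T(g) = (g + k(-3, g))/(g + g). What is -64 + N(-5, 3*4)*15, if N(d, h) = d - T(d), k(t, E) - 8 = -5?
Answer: -142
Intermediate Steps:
k(t, E) = 3 (k(t, E) = 8 - 5 = 3)
T(g) = (3 + g)/(2*g) (T(g) = (g + 3)/(g + g) = (3 + g)/((2*g)) = (3 + g)*(1/(2*g)) = (3 + g)/(2*g))
N(d, h) = d - (3 + d)/(2*d)
-64 + N(-5, 3*4)*15 = -64 + (-1/2 - 5 - 3/2/(-5))*15 = -64 + (-1/2 - 5 - 3/2*(-1/5))*15 = -64 + (-1/2 - 5 + 3/10)*15 = -64 - 26/5*15 = -64 - 78 = -142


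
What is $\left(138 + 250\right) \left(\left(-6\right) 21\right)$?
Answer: $-48888$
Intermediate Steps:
$\left(138 + 250\right) \left(\left(-6\right) 21\right) = 388 \left(-126\right) = -48888$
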